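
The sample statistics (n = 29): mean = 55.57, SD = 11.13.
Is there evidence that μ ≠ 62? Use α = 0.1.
One-sample t-test:
H₀: μ = 62
H₁: μ ≠ 62
df = n - 1 = 28
t = (x̄ - μ₀) / (s/√n) = (55.57 - 62) / (11.13/√29) = -3.111
p-value = 0.0043

Since p-value < α = 0.1, we reject H₀.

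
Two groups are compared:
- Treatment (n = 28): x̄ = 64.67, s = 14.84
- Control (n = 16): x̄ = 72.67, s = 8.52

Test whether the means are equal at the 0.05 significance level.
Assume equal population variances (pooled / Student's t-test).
Student's two-sample t-test (equal variances):
H₀: μ₁ = μ₂
H₁: μ₁ ≠ μ₂
df = n₁ + n₂ - 2 = 42
Pooled variance s_p² = [(n₁-1)s₁² + (n₂-1)s₂²] / (n₁ + n₂ - 2) = [(27)(14.84²) + (15)(8.52²)] / 42 = 167.4987
SE = √(s_p²(1/n₁ + 1/n₂)) = √(167.4987 × (1/28 + 1/16)) = 4.0560
t = (x̄₁ - x̄₂) / SE = (64.67 - 72.67) / 4.0560 = -8.00 / 4.0560 = -1.972
p-value = 0.0552

Since p-value > α = 0.05, we fail to reject H₀.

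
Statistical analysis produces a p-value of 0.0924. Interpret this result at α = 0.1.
Since p = 0.0924 < α = 0.1, reject H₀.
There is sufficient evidence to reject the null hypothesis; the result is statistically significant at the 0.1 level.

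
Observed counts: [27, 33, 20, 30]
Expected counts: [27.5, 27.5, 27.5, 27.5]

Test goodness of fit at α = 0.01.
Chi-square goodness of fit test:
H₀: observed counts match expected distribution
H₁: observed counts differ from expected distribution
df = k - 1 = 3
χ² = Σ(O - E)²/E
   = (27 - 27.5)²/27.5 + (33 - 27.5)²/27.5 + (20 - 27.5)²/27.5 + (30 - 27.5)²/27.5
   = 0.009 + 1.100 + 2.045 + 0.227
   = 3.38
p-value = 0.3364

Since p-value > α = 0.01, we fail to reject H₀.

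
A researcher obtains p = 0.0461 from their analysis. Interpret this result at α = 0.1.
Since p = 0.0461 < α = 0.1, reject H₀.
There is sufficient evidence to reject the null hypothesis; the result is statistically significant at the 0.1 level.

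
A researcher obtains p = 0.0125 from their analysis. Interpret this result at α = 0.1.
Since p = 0.0125 < α = 0.1, reject H₀.
There is sufficient evidence to reject the null hypothesis; the result is statistically significant at the 0.1 level.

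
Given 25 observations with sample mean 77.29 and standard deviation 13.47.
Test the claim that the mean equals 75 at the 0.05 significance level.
One-sample t-test:
H₀: μ = 75
H₁: μ ≠ 75
df = n - 1 = 24
t = (x̄ - μ₀) / (s/√n) = (77.29 - 75) / (13.47/√25) = 0.850
p-value = 0.4037

Since p-value > α = 0.05, we fail to reject H₀.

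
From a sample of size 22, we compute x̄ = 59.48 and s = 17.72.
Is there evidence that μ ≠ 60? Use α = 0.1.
One-sample t-test:
H₀: μ = 60
H₁: μ ≠ 60
df = n - 1 = 21
t = (x̄ - μ₀) / (s/√n) = (59.48 - 60) / (17.72/√22) = -0.138
p-value = 0.8918

Since p-value > α = 0.1, we fail to reject H₀.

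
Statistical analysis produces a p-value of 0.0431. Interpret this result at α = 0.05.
Since p = 0.0431 < α = 0.05, reject H₀.
There is sufficient evidence to reject the null hypothesis; the result is statistically significant at the 0.05 level.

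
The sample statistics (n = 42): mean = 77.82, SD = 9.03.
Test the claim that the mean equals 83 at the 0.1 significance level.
One-sample t-test:
H₀: μ = 83
H₁: μ ≠ 83
df = n - 1 = 41
t = (x̄ - μ₀) / (s/√n) = (77.82 - 83) / (9.03/√42) = -3.718
p-value = 0.0006

Since p-value < α = 0.1, we reject H₀.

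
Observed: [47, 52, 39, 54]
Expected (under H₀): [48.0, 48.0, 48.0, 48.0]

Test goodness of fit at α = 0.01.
Chi-square goodness of fit test:
H₀: observed counts match expected distribution
H₁: observed counts differ from expected distribution
df = k - 1 = 3
χ² = Σ(O - E)²/E
   = (47 - 48.0)²/48.0 + (52 - 48.0)²/48.0 + (39 - 48.0)²/48.0 + (54 - 48.0)²/48.0
   = 0.021 + 0.333 + 1.688 + 0.750
   = 2.79
p-value = 0.4249

Since p-value > α = 0.01, we fail to reject H₀.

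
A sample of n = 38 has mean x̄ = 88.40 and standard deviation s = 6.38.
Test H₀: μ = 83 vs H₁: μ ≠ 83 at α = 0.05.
One-sample t-test:
H₀: μ = 83
H₁: μ ≠ 83
df = n - 1 = 37
t = (x̄ - μ₀) / (s/√n) = (88.40 - 83) / (6.38/√38) = 5.218
p-value < 0.0001

Since p-value < α = 0.05, we reject H₀.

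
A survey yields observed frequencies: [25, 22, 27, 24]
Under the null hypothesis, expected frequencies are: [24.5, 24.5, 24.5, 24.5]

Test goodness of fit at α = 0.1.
Chi-square goodness of fit test:
H₀: observed counts match expected distribution
H₁: observed counts differ from expected distribution
df = k - 1 = 3
χ² = Σ(O - E)²/E
   = (25 - 24.5)²/24.5 + (22 - 24.5)²/24.5 + (27 - 24.5)²/24.5 + (24 - 24.5)²/24.5
   = 0.010 + 0.255 + 0.255 + 0.010
   = 0.53
p-value = 0.9121

Since p-value > α = 0.1, we fail to reject H₀.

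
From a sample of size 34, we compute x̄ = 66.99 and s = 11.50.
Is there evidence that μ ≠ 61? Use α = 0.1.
One-sample t-test:
H₀: μ = 61
H₁: μ ≠ 61
df = n - 1 = 33
t = (x̄ - μ₀) / (s/√n) = (66.99 - 61) / (11.50/√34) = 3.037
p-value = 0.0046

Since p-value < α = 0.1, we reject H₀.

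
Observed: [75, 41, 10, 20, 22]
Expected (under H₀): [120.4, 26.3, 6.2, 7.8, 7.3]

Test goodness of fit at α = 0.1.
Chi-square goodness of fit test:
H₀: observed counts match expected distribution
H₁: observed counts differ from expected distribution
df = k - 1 = 4
χ² = Σ(O - E)²/E
   = (75 - 120.4)²/120.4 + (41 - 26.3)²/26.3 + (10 - 6.2)²/6.2 + (20 - 7.8)²/7.8 + (22 - 7.3)²/7.3
   = 17.119 + 8.216 + 2.329 + 19.082 + 29.601
   = 76.35
p-value < 0.0001

Since p-value < α = 0.1, we reject H₀.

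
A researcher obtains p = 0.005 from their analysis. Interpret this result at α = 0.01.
Since p = 0.005 < α = 0.01, reject H₀.
There is sufficient evidence to reject the null hypothesis; the result is statistically significant at the 0.01 level.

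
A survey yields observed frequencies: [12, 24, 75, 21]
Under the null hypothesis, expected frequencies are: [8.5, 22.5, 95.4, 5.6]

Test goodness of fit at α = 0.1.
Chi-square goodness of fit test:
H₀: observed counts match expected distribution
H₁: observed counts differ from expected distribution
df = k - 1 = 3
χ² = Σ(O - E)²/E
   = (12 - 8.5)²/8.5 + (24 - 22.5)²/22.5 + (75 - 95.4)²/95.4 + (21 - 5.6)²/5.6
   = 1.441 + 0.100 + 4.362 + 42.350
   = 48.25
p-value < 0.0001

Since p-value < α = 0.1, we reject H₀.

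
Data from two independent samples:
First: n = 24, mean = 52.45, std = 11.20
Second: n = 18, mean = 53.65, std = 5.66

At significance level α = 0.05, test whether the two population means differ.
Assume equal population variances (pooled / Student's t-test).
Student's two-sample t-test (equal variances):
H₀: μ₁ = μ₂
H₁: μ₁ ≠ μ₂
df = n₁ + n₂ - 2 = 40
Pooled variance s_p² = [(n₁-1)s₁² + (n₂-1)s₂²] / (n₁ + n₂ - 2) = [(23)(11.20²) + (17)(5.66²)] / 40 = 85.7431
SE = √(s_p²(1/n₁ + 1/n₂)) = √(85.7431 × (1/24 + 1/18)) = 2.8872
t = (x̄₁ - x̄₂) / SE = (52.45 - 53.65) / 2.8872 = -1.20 / 2.8872 = -0.416
p-value = 0.6799

Since p-value > α = 0.05, we fail to reject H₀.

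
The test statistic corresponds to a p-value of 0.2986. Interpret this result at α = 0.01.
Since p = 0.2986 > α = 0.01, fail to reject H₀.
There is insufficient evidence to reject the null hypothesis; the result is not statistically significant at the 0.01 level.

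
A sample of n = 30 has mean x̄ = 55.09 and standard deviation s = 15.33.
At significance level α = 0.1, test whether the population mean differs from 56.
One-sample t-test:
H₀: μ = 56
H₁: μ ≠ 56
df = n - 1 = 29
t = (x̄ - μ₀) / (s/√n) = (55.09 - 56) / (15.33/√30) = -0.325
p-value = 0.7474

Since p-value > α = 0.1, we fail to reject H₀.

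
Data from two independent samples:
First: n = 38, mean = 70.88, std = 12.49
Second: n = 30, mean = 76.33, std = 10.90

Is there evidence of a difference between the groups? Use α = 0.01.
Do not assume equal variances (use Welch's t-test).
Welch's two-sample t-test:
H₀: μ₁ = μ₂
H₁: μ₁ ≠ μ₂
s₁²/n₁ = 12.49²/38 = 4.1053,  s₂²/n₂ = 10.90²/30 = 3.9603
SE = √(s₁²/n₁ + s₂²/n₂) = √(4.1053 + 3.9603) = 2.8400
df (Welch-Satterthwaite) = (s₁²/n₁ + s₂²/n₂)² / [(s₁²/n₁)²/(n₁-1) + (s₂²/n₂)²/(n₂-1)] ≈ 65.29
t = (x̄₁ - x̄₂) / SE = (70.88 - 76.33) / 2.8400 = -5.45 / 2.8400 = -1.919
p-value = 0.0594

Since p-value > α = 0.01, we fail to reject H₀.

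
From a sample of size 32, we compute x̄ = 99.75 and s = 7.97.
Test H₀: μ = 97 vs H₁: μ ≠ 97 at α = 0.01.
One-sample t-test:
H₀: μ = 97
H₁: μ ≠ 97
df = n - 1 = 31
t = (x̄ - μ₀) / (s/√n) = (99.75 - 97) / (7.97/√32) = 1.952
p-value = 0.0600

Since p-value > α = 0.01, we fail to reject H₀.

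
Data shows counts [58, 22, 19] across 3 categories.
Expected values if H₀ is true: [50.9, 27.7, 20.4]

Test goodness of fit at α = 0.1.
Chi-square goodness of fit test:
H₀: observed counts match expected distribution
H₁: observed counts differ from expected distribution
df = k - 1 = 2
χ² = Σ(O - E)²/E
   = (58 - 50.9)²/50.9 + (22 - 27.7)²/27.7 + (19 - 20.4)²/20.4
   = 0.990 + 1.173 + 0.096
   = 2.26
p-value = 0.3231

Since p-value > α = 0.1, we fail to reject H₀.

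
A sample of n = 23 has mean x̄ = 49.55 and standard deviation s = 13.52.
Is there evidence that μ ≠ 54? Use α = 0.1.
One-sample t-test:
H₀: μ = 54
H₁: μ ≠ 54
df = n - 1 = 22
t = (x̄ - μ₀) / (s/√n) = (49.55 - 54) / (13.52/√23) = -1.579
p-value = 0.1287

Since p-value > α = 0.1, we fail to reject H₀.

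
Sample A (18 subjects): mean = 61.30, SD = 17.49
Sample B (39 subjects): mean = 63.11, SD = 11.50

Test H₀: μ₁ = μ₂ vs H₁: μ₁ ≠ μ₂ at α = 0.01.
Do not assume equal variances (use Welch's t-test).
Welch's two-sample t-test:
H₀: μ₁ = μ₂
H₁: μ₁ ≠ μ₂
s₁²/n₁ = 17.49²/18 = 16.9944,  s₂²/n₂ = 11.50²/39 = 3.3910
SE = √(s₁²/n₁ + s₂²/n₂) = √(16.9944 + 3.3910) = 4.5150
df (Welch-Satterthwaite) = (s₁²/n₁ + s₂²/n₂)² / [(s₁²/n₁)²/(n₁-1) + (s₂²/n₂)²/(n₂-1)] ≈ 24.03
t = (x̄₁ - x̄₂) / SE = (61.30 - 63.11) / 4.5150 = -1.81 / 4.5150 = -0.401
p-value = 0.6920

Since p-value > α = 0.01, we fail to reject H₀.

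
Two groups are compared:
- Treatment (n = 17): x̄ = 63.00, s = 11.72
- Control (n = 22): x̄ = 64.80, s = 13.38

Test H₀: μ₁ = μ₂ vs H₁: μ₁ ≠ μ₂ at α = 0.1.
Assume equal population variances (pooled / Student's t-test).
Student's two-sample t-test (equal variances):
H₀: μ₁ = μ₂
H₁: μ₁ ≠ μ₂
df = n₁ + n₂ - 2 = 37
Pooled variance s_p² = [(n₁-1)s₁² + (n₂-1)s₂²] / (n₁ + n₂ - 2) = [(16)(11.72²) + (21)(13.38²)] / 37 = 161.0067
SE = √(s_p²(1/n₁ + 1/n₂)) = √(161.0067 × (1/17 + 1/22)) = 4.0975
t = (x̄₁ - x̄₂) / SE = (63.00 - 64.80) / 4.0975 = -1.80 / 4.0975 = -0.439
p-value = 0.6630

Since p-value > α = 0.1, we fail to reject H₀.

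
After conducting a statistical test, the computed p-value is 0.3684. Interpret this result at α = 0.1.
Since p = 0.3684 > α = 0.1, fail to reject H₀.
There is insufficient evidence to reject the null hypothesis; the result is not statistically significant at the 0.1 level.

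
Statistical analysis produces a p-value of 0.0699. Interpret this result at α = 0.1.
Since p = 0.0699 < α = 0.1, reject H₀.
There is sufficient evidence to reject the null hypothesis; the result is statistically significant at the 0.1 level.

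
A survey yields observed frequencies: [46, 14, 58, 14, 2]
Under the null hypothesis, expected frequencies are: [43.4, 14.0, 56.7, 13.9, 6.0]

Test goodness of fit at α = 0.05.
Chi-square goodness of fit test:
H₀: observed counts match expected distribution
H₁: observed counts differ from expected distribution
df = k - 1 = 4
χ² = Σ(O - E)²/E
   = (46 - 43.4)²/43.4 + (14 - 14.0)²/14.0 + (58 - 56.7)²/56.7 + (14 - 13.9)²/13.9 + (2 - 6.0)²/6.0
   = 0.156 + 0.000 + 0.030 + 0.001 + 2.667
   = 2.85
p-value = 0.5827

Since p-value > α = 0.05, we fail to reject H₀.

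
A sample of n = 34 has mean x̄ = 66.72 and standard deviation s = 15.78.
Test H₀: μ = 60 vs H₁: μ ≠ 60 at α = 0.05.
One-sample t-test:
H₀: μ = 60
H₁: μ ≠ 60
df = n - 1 = 33
t = (x̄ - μ₀) / (s/√n) = (66.72 - 60) / (15.78/√34) = 2.483
p-value = 0.0183

Since p-value < α = 0.05, we reject H₀.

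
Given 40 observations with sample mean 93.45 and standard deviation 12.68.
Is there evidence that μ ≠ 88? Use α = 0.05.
One-sample t-test:
H₀: μ = 88
H₁: μ ≠ 88
df = n - 1 = 39
t = (x̄ - μ₀) / (s/√n) = (93.45 - 88) / (12.68/√40) = 2.718
p-value = 0.0097

Since p-value < α = 0.05, we reject H₀.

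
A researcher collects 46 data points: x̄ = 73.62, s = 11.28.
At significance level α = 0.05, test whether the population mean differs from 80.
One-sample t-test:
H₀: μ = 80
H₁: μ ≠ 80
df = n - 1 = 45
t = (x̄ - μ₀) / (s/√n) = (73.62 - 80) / (11.28/√46) = -3.836
p-value = 0.0004

Since p-value < α = 0.05, we reject H₀.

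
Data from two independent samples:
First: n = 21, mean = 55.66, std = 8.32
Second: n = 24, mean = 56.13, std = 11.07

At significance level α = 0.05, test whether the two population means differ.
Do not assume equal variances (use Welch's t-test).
Welch's two-sample t-test:
H₀: μ₁ = μ₂
H₁: μ₁ ≠ μ₂
s₁²/n₁ = 8.32²/21 = 3.2963,  s₂²/n₂ = 11.07²/24 = 5.1060
SE = √(s₁²/n₁ + s₂²/n₂) = √(3.2963 + 5.1060) = 2.8987
df (Welch-Satterthwaite) = (s₁²/n₁ + s₂²/n₂)² / [(s₁²/n₁)²/(n₁-1) + (s₂²/n₂)²/(n₂-1)] ≈ 42.10
t = (x̄₁ - x̄₂) / SE = (55.66 - 56.13) / 2.8987 = -0.47 / 2.8987 = -0.162
p-value = 0.8720

Since p-value > α = 0.05, we fail to reject H₀.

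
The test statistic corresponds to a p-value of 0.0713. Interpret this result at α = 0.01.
Since p = 0.0713 > α = 0.01, fail to reject H₀.
There is insufficient evidence to reject the null hypothesis; the result is not statistically significant at the 0.01 level.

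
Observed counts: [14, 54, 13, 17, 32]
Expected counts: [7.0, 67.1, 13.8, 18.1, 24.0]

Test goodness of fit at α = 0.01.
Chi-square goodness of fit test:
H₀: observed counts match expected distribution
H₁: observed counts differ from expected distribution
df = k - 1 = 4
χ² = Σ(O - E)²/E
   = (14 - 7.0)²/7.0 + (54 - 67.1)²/67.1 + (13 - 13.8)²/13.8 + (17 - 18.1)²/18.1 + (32 - 24.0)²/24.0
   = 7.000 + 2.558 + 0.046 + 0.067 + 2.667
   = 12.34
p-value = 0.0150

Since p-value > α = 0.01, we fail to reject H₀.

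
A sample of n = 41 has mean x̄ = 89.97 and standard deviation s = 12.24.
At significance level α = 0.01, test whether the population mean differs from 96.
One-sample t-test:
H₀: μ = 96
H₁: μ ≠ 96
df = n - 1 = 40
t = (x̄ - μ₀) / (s/√n) = (89.97 - 96) / (12.24/√41) = -3.154
p-value = 0.0030

Since p-value < α = 0.01, we reject H₀.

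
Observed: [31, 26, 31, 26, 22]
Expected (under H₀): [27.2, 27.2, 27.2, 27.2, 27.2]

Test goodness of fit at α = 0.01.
Chi-square goodness of fit test:
H₀: observed counts match expected distribution
H₁: observed counts differ from expected distribution
df = k - 1 = 4
χ² = Σ(O - E)²/E
   = (31 - 27.2)²/27.2 + (26 - 27.2)²/27.2 + (31 - 27.2)²/27.2 + (26 - 27.2)²/27.2 + (22 - 27.2)²/27.2
   = 0.531 + 0.053 + 0.531 + 0.053 + 0.994
   = 2.16
p-value = 0.7060

Since p-value > α = 0.01, we fail to reject H₀.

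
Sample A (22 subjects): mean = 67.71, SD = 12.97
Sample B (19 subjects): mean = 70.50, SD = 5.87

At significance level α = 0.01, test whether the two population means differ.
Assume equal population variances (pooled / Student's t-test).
Student's two-sample t-test (equal variances):
H₀: μ₁ = μ₂
H₁: μ₁ ≠ μ₂
df = n₁ + n₂ - 2 = 39
Pooled variance s_p² = [(n₁-1)s₁² + (n₂-1)s₂²] / (n₁ + n₂ - 2) = [(21)(12.97²) + (18)(5.87²)] / 39 = 106.4837
SE = √(s_p²(1/n₁ + 1/n₂)) = √(106.4837 × (1/22 + 1/19)) = 3.2318
t = (x̄₁ - x̄₂) / SE = (67.71 - 70.50) / 3.2318 = -2.79 / 3.2318 = -0.863
p-value = 0.3933

Since p-value > α = 0.01, we fail to reject H₀.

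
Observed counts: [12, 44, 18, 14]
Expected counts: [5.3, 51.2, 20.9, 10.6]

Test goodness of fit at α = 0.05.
Chi-square goodness of fit test:
H₀: observed counts match expected distribution
H₁: observed counts differ from expected distribution
df = k - 1 = 3
χ² = Σ(O - E)²/E
   = (12 - 5.3)²/5.3 + (44 - 51.2)²/51.2 + (18 - 20.9)²/20.9 + (14 - 10.6)²/10.6
   = 8.470 + 1.013 + 0.402 + 1.091
   = 10.98
p-value = 0.0119

Since p-value < α = 0.05, we reject H₀.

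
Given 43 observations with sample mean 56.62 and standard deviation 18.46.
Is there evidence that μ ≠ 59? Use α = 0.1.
One-sample t-test:
H₀: μ = 59
H₁: μ ≠ 59
df = n - 1 = 42
t = (x̄ - μ₀) / (s/√n) = (56.62 - 59) / (18.46/√43) = -0.845
p-value = 0.4027

Since p-value > α = 0.1, we fail to reject H₀.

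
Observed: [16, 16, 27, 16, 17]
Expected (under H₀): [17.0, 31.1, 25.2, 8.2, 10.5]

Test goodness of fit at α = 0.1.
Chi-square goodness of fit test:
H₀: observed counts match expected distribution
H₁: observed counts differ from expected distribution
df = k - 1 = 4
χ² = Σ(O - E)²/E
   = (16 - 17.0)²/17.0 + (16 - 31.1)²/31.1 + (27 - 25.2)²/25.2 + (16 - 8.2)²/8.2 + (17 - 10.5)²/10.5
   = 0.059 + 7.332 + 0.129 + 7.420 + 4.024
   = 18.96
p-value = 0.0008

Since p-value < α = 0.1, we reject H₀.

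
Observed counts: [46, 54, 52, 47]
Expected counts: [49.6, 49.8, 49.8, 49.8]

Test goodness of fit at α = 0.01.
Chi-square goodness of fit test:
H₀: observed counts match expected distribution
H₁: observed counts differ from expected distribution
df = k - 1 = 3
χ² = Σ(O - E)²/E
   = (46 - 49.6)²/49.6 + (54 - 49.8)²/49.8 + (52 - 49.8)²/49.8 + (47 - 49.8)²/49.8
   = 0.261 + 0.354 + 0.097 + 0.157
   = 0.87
p-value = 0.8326

Since p-value > α = 0.01, we fail to reject H₀.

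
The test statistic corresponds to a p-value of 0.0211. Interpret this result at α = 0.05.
Since p = 0.0211 < α = 0.05, reject H₀.
There is sufficient evidence to reject the null hypothesis; the result is statistically significant at the 0.05 level.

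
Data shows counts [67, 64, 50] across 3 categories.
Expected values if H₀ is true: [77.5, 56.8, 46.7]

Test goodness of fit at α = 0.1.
Chi-square goodness of fit test:
H₀: observed counts match expected distribution
H₁: observed counts differ from expected distribution
df = k - 1 = 2
χ² = Σ(O - E)²/E
   = (67 - 77.5)²/77.5 + (64 - 56.8)²/56.8 + (50 - 46.7)²/46.7
   = 1.423 + 0.913 + 0.233
   = 2.57
p-value = 0.2769

Since p-value > α = 0.1, we fail to reject H₀.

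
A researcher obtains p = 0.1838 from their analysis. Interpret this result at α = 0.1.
Since p = 0.1838 > α = 0.1, fail to reject H₀.
There is insufficient evidence to reject the null hypothesis; the result is not statistically significant at the 0.1 level.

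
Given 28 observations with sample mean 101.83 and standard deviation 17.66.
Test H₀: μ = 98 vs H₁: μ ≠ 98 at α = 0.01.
One-sample t-test:
H₀: μ = 98
H₁: μ ≠ 98
df = n - 1 = 27
t = (x̄ - μ₀) / (s/√n) = (101.83 - 98) / (17.66/√28) = 1.148
p-value = 0.2612

Since p-value > α = 0.01, we fail to reject H₀.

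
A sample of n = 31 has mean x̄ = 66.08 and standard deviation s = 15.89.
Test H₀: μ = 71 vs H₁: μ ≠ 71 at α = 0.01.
One-sample t-test:
H₀: μ = 71
H₁: μ ≠ 71
df = n - 1 = 30
t = (x̄ - μ₀) / (s/√n) = (66.08 - 71) / (15.89/√31) = -1.724
p-value = 0.0950

Since p-value > α = 0.01, we fail to reject H₀.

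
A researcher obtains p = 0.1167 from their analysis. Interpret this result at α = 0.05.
Since p = 0.1167 > α = 0.05, fail to reject H₀.
There is insufficient evidence to reject the null hypothesis; the result is not statistically significant at the 0.05 level.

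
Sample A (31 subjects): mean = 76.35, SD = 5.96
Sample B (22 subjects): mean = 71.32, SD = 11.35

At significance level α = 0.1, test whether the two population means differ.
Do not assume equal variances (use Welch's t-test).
Welch's two-sample t-test:
H₀: μ₁ = μ₂
H₁: μ₁ ≠ μ₂
s₁²/n₁ = 5.96²/31 = 1.1459,  s₂²/n₂ = 11.35²/22 = 5.8556
SE = √(s₁²/n₁ + s₂²/n₂) = √(1.1459 + 5.8556) = 2.6460
df (Welch-Satterthwaite) = (s₁²/n₁ + s₂²/n₂)² / [(s₁²/n₁)²/(n₁-1) + (s₂²/n₂)²/(n₂-1)] ≈ 29.24
t = (x̄₁ - x̄₂) / SE = (76.35 - 71.32) / 2.6460 = 5.03 / 2.6460 = 1.901
p-value = 0.0672

Since p-value < α = 0.1, we reject H₀.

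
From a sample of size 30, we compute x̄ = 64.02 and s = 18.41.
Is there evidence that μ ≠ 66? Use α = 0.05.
One-sample t-test:
H₀: μ = 66
H₁: μ ≠ 66
df = n - 1 = 29
t = (x̄ - μ₀) / (s/√n) = (64.02 - 66) / (18.41/√30) = -0.589
p-value = 0.5604

Since p-value > α = 0.05, we fail to reject H₀.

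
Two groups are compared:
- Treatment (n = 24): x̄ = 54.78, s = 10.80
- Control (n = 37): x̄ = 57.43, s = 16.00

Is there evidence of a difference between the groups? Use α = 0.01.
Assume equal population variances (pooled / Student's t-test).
Student's two-sample t-test (equal variances):
H₀: μ₁ = μ₂
H₁: μ₁ ≠ μ₂
df = n₁ + n₂ - 2 = 59
Pooled variance s_p² = [(n₁-1)s₁² + (n₂-1)s₂²] / (n₁ + n₂ - 2) = [(23)(10.80²) + (36)(16.00²)] / 59 = 201.6732
SE = √(s_p²(1/n₁ + 1/n₂)) = √(201.6732 × (1/24 + 1/37)) = 3.7221
t = (x̄₁ - x̄₂) / SE = (54.78 - 57.43) / 3.7221 = -2.65 / 3.7221 = -0.712
p-value = 0.4793

Since p-value > α = 0.01, we fail to reject H₀.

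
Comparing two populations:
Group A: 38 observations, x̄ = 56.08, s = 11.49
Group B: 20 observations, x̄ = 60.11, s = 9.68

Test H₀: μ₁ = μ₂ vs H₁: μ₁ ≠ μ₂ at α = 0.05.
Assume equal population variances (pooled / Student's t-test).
Student's two-sample t-test (equal variances):
H₀: μ₁ = μ₂
H₁: μ₁ ≠ μ₂
df = n₁ + n₂ - 2 = 56
Pooled variance s_p² = [(n₁-1)s₁² + (n₂-1)s₂²] / (n₁ + n₂ - 2) = [(37)(11.49²) + (19)(9.68²)] / 56 = 119.0195
SE = √(s_p²(1/n₁ + 1/n₂)) = √(119.0195 × (1/38 + 1/20)) = 3.0138
t = (x̄₁ - x̄₂) / SE = (56.08 - 60.11) / 3.0138 = -4.03 / 3.0138 = -1.337
p-value = 0.1866

Since p-value > α = 0.05, we fail to reject H₀.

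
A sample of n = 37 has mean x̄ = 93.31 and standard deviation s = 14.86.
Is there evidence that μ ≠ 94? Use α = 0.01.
One-sample t-test:
H₀: μ = 94
H₁: μ ≠ 94
df = n - 1 = 36
t = (x̄ - μ₀) / (s/√n) = (93.31 - 94) / (14.86/√37) = -0.282
p-value = 0.7792

Since p-value > α = 0.01, we fail to reject H₀.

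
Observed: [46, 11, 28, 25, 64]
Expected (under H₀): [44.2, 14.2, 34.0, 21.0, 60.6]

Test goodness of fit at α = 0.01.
Chi-square goodness of fit test:
H₀: observed counts match expected distribution
H₁: observed counts differ from expected distribution
df = k - 1 = 4
χ² = Σ(O - E)²/E
   = (46 - 44.2)²/44.2 + (11 - 14.2)²/14.2 + (28 - 34.0)²/34.0 + (25 - 21.0)²/21.0 + (64 - 60.6)²/60.6
   = 0.073 + 0.721 + 1.059 + 0.762 + 0.191
   = 2.81
p-value = 0.5908

Since p-value > α = 0.01, we fail to reject H₀.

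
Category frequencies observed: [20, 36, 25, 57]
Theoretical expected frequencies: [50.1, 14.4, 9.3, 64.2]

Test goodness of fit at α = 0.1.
Chi-square goodness of fit test:
H₀: observed counts match expected distribution
H₁: observed counts differ from expected distribution
df = k - 1 = 3
χ² = Σ(O - E)²/E
   = (20 - 50.1)²/50.1 + (36 - 14.4)²/14.4 + (25 - 9.3)²/9.3 + (57 - 64.2)²/64.2
   = 18.084 + 32.400 + 26.504 + 0.807
   = 77.80
p-value < 0.0001

Since p-value < α = 0.1, we reject H₀.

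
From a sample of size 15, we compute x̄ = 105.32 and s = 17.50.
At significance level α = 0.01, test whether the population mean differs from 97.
One-sample t-test:
H₀: μ = 97
H₁: μ ≠ 97
df = n - 1 = 14
t = (x̄ - μ₀) / (s/√n) = (105.32 - 97) / (17.50/√15) = 1.841
p-value = 0.0869

Since p-value > α = 0.01, we fail to reject H₀.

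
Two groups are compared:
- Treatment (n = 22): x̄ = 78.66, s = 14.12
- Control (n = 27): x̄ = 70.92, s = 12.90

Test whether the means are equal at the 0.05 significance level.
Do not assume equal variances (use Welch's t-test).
Welch's two-sample t-test:
H₀: μ₁ = μ₂
H₁: μ₁ ≠ μ₂
s₁²/n₁ = 14.12²/22 = 9.0625,  s₂²/n₂ = 12.90²/27 = 6.1633
SE = √(s₁²/n₁ + s₂²/n₂) = √(9.0625 + 6.1633) = 3.9020
df (Welch-Satterthwaite) = (s₁²/n₁ + s₂²/n₂)² / [(s₁²/n₁)²/(n₁-1) + (s₂²/n₂)²/(n₂-1)] ≈ 43.16
t = (x̄₁ - x̄₂) / SE = (78.66 - 70.92) / 3.9020 = 7.74 / 3.9020 = 1.984
p-value = 0.0537

Since p-value > α = 0.05, we fail to reject H₀.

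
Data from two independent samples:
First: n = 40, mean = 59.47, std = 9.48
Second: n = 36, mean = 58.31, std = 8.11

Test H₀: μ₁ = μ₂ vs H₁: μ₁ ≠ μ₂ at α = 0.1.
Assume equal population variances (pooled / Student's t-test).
Student's two-sample t-test (equal variances):
H₀: μ₁ = μ₂
H₁: μ₁ ≠ μ₂
df = n₁ + n₂ - 2 = 74
Pooled variance s_p² = [(n₁-1)s₁² + (n₂-1)s₂²] / (n₁ + n₂ - 2) = [(39)(9.48²) + (35)(8.11²)] / 74 = 78.4726
SE = √(s_p²(1/n₁ + 1/n₂)) = √(78.4726 × (1/40 + 1/36)) = 2.0351
t = (x̄₁ - x̄₂) / SE = (59.47 - 58.31) / 2.0351 = 1.16 / 2.0351 = 0.570
p-value = 0.5704

Since p-value > α = 0.1, we fail to reject H₀.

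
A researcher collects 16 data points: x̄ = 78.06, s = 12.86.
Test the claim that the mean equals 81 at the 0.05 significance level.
One-sample t-test:
H₀: μ = 81
H₁: μ ≠ 81
df = n - 1 = 15
t = (x̄ - μ₀) / (s/√n) = (78.06 - 81) / (12.86/√16) = -0.914
p-value = 0.3749

Since p-value > α = 0.05, we fail to reject H₀.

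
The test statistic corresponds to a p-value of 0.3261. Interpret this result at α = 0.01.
Since p = 0.3261 > α = 0.01, fail to reject H₀.
There is insufficient evidence to reject the null hypothesis; the result is not statistically significant at the 0.01 level.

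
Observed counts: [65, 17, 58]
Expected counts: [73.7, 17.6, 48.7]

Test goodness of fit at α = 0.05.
Chi-square goodness of fit test:
H₀: observed counts match expected distribution
H₁: observed counts differ from expected distribution
df = k - 1 = 2
χ² = Σ(O - E)²/E
   = (65 - 73.7)²/73.7 + (17 - 17.6)²/17.6 + (58 - 48.7)²/48.7
   = 1.027 + 0.020 + 1.776
   = 2.82
p-value = 0.2437

Since p-value > α = 0.05, we fail to reject H₀.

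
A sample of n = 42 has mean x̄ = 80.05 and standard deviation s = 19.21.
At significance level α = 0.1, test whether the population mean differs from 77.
One-sample t-test:
H₀: μ = 77
H₁: μ ≠ 77
df = n - 1 = 41
t = (x̄ - μ₀) / (s/√n) = (80.05 - 77) / (19.21/√42) = 1.029
p-value = 0.3095

Since p-value > α = 0.1, we fail to reject H₀.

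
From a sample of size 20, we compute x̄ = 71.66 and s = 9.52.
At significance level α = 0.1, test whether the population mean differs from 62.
One-sample t-test:
H₀: μ = 62
H₁: μ ≠ 62
df = n - 1 = 19
t = (x̄ - μ₀) / (s/√n) = (71.66 - 62) / (9.52/√20) = 4.538
p-value = 0.0002

Since p-value < α = 0.1, we reject H₀.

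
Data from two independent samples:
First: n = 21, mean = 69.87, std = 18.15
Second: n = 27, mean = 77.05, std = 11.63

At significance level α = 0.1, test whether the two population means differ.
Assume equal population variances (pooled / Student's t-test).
Student's two-sample t-test (equal variances):
H₀: μ₁ = μ₂
H₁: μ₁ ≠ μ₂
df = n₁ + n₂ - 2 = 46
Pooled variance s_p² = [(n₁-1)s₁² + (n₂-1)s₂²] / (n₁ + n₂ - 2) = [(20)(18.15²) + (26)(11.63²)] / 46 = 219.6767
SE = √(s_p²(1/n₁ + 1/n₂)) = √(219.6767 × (1/21 + 1/27)) = 4.3124
t = (x̄₁ - x̄₂) / SE = (69.87 - 77.05) / 4.3124 = -7.18 / 4.3124 = -1.665
p-value = 0.1027

Since p-value > α = 0.1, we fail to reject H₀.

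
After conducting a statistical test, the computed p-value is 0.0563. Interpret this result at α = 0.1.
Since p = 0.0563 < α = 0.1, reject H₀.
There is sufficient evidence to reject the null hypothesis; the result is statistically significant at the 0.1 level.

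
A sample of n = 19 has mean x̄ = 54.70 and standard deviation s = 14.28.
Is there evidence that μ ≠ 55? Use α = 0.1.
One-sample t-test:
H₀: μ = 55
H₁: μ ≠ 55
df = n - 1 = 18
t = (x̄ - μ₀) / (s/√n) = (54.70 - 55) / (14.28/√19) = -0.092
p-value = 0.9280

Since p-value > α = 0.1, we fail to reject H₀.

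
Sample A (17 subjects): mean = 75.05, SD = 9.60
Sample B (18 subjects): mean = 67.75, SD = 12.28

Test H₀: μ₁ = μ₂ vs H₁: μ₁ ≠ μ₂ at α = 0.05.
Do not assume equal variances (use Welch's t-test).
Welch's two-sample t-test:
H₀: μ₁ = μ₂
H₁: μ₁ ≠ μ₂
s₁²/n₁ = 9.60²/17 = 5.4212,  s₂²/n₂ = 12.28²/18 = 8.3777
SE = √(s₁²/n₁ + s₂²/n₂) = √(5.4212 + 8.3777) = 3.7147
df (Welch-Satterthwaite) = (s₁²/n₁ + s₂²/n₂)² / [(s₁²/n₁)²/(n₁-1) + (s₂²/n₂)²/(n₂-1)] ≈ 31.92
t = (x̄₁ - x̄₂) / SE = (75.05 - 67.75) / 3.7147 = 7.30 / 3.7147 = 1.965
p-value = 0.0581

Since p-value > α = 0.05, we fail to reject H₀.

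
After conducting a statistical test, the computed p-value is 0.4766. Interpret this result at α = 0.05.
Since p = 0.4766 > α = 0.05, fail to reject H₀.
There is insufficient evidence to reject the null hypothesis; the result is not statistically significant at the 0.05 level.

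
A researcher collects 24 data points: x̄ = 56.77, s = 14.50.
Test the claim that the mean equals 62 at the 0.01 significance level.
One-sample t-test:
H₀: μ = 62
H₁: μ ≠ 62
df = n - 1 = 23
t = (x̄ - μ₀) / (s/√n) = (56.77 - 62) / (14.50/√24) = -1.767
p-value = 0.0905

Since p-value > α = 0.01, we fail to reject H₀.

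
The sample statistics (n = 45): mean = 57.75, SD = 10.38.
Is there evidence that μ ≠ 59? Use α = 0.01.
One-sample t-test:
H₀: μ = 59
H₁: μ ≠ 59
df = n - 1 = 44
t = (x̄ - μ₀) / (s/√n) = (57.75 - 59) / (10.38/√45) = -0.808
p-value = 0.4235

Since p-value > α = 0.01, we fail to reject H₀.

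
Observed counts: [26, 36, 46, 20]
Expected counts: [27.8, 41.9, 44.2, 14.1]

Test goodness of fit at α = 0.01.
Chi-square goodness of fit test:
H₀: observed counts match expected distribution
H₁: observed counts differ from expected distribution
df = k - 1 = 3
χ² = Σ(O - E)²/E
   = (26 - 27.8)²/27.8 + (36 - 41.9)²/41.9 + (46 - 44.2)²/44.2 + (20 - 14.1)²/14.1
   = 0.117 + 0.831 + 0.073 + 2.469
   = 3.49
p-value = 0.3221

Since p-value > α = 0.01, we fail to reject H₀.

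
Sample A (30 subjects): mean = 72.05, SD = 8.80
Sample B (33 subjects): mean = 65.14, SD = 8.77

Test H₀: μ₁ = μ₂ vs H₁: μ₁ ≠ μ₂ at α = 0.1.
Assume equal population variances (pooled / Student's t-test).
Student's two-sample t-test (equal variances):
H₀: μ₁ = μ₂
H₁: μ₁ ≠ μ₂
df = n₁ + n₂ - 2 = 61
Pooled variance s_p² = [(n₁-1)s₁² + (n₂-1)s₂²] / (n₁ + n₂ - 2) = [(29)(8.80²) + (32)(8.77²)] / 61 = 77.1635
SE = √(s_p²(1/n₁ + 1/n₂)) = √(77.1635 × (1/30 + 1/33)) = 2.2159
t = (x̄₁ - x̄₂) / SE = (72.05 - 65.14) / 2.2159 = 6.91 / 2.2159 = 3.118
p-value = 0.0028

Since p-value < α = 0.1, we reject H₀.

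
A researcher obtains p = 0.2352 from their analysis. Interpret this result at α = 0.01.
Since p = 0.2352 > α = 0.01, fail to reject H₀.
There is insufficient evidence to reject the null hypothesis; the result is not statistically significant at the 0.01 level.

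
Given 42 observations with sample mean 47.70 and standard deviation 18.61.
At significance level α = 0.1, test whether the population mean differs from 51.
One-sample t-test:
H₀: μ = 51
H₁: μ ≠ 51
df = n - 1 = 41
t = (x̄ - μ₀) / (s/√n) = (47.70 - 51) / (18.61/√42) = -1.149
p-value = 0.2571

Since p-value > α = 0.1, we fail to reject H₀.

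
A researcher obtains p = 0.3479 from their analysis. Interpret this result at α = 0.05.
Since p = 0.3479 > α = 0.05, fail to reject H₀.
There is insufficient evidence to reject the null hypothesis; the result is not statistically significant at the 0.05 level.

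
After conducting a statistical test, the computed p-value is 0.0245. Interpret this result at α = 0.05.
Since p = 0.0245 < α = 0.05, reject H₀.
There is sufficient evidence to reject the null hypothesis; the result is statistically significant at the 0.05 level.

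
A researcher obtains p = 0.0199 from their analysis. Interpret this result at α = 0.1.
Since p = 0.0199 < α = 0.1, reject H₀.
There is sufficient evidence to reject the null hypothesis; the result is statistically significant at the 0.1 level.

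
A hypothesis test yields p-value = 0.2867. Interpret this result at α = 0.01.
Since p = 0.2867 > α = 0.01, fail to reject H₀.
There is insufficient evidence to reject the null hypothesis; the result is not statistically significant at the 0.01 level.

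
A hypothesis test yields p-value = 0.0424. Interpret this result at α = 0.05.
Since p = 0.0424 < α = 0.05, reject H₀.
There is sufficient evidence to reject the null hypothesis; the result is statistically significant at the 0.05 level.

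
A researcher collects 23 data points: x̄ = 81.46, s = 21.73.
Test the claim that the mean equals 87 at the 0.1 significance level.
One-sample t-test:
H₀: μ = 87
H₁: μ ≠ 87
df = n - 1 = 22
t = (x̄ - μ₀) / (s/√n) = (81.46 - 87) / (21.73/√23) = -1.223
p-value = 0.2344

Since p-value > α = 0.1, we fail to reject H₀.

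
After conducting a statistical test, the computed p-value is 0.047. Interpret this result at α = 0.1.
Since p = 0.047 < α = 0.1, reject H₀.
There is sufficient evidence to reject the null hypothesis; the result is statistically significant at the 0.1 level.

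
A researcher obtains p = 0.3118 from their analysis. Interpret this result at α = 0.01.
Since p = 0.3118 > α = 0.01, fail to reject H₀.
There is insufficient evidence to reject the null hypothesis; the result is not statistically significant at the 0.01 level.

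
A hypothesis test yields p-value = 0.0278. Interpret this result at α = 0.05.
Since p = 0.0278 < α = 0.05, reject H₀.
There is sufficient evidence to reject the null hypothesis; the result is statistically significant at the 0.05 level.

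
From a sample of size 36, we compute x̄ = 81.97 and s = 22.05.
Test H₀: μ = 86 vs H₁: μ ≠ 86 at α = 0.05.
One-sample t-test:
H₀: μ = 86
H₁: μ ≠ 86
df = n - 1 = 35
t = (x̄ - μ₀) / (s/√n) = (81.97 - 86) / (22.05/√36) = -1.097
p-value = 0.2803

Since p-value > α = 0.05, we fail to reject H₀.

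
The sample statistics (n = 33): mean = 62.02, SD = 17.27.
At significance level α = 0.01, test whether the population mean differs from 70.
One-sample t-test:
H₀: μ = 70
H₁: μ ≠ 70
df = n - 1 = 32
t = (x̄ - μ₀) / (s/√n) = (62.02 - 70) / (17.27/√33) = -2.654
p-value = 0.0123

Since p-value > α = 0.01, we fail to reject H₀.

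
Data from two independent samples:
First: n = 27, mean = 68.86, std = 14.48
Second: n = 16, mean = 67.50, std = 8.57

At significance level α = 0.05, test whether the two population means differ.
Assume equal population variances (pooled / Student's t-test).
Student's two-sample t-test (equal variances):
H₀: μ₁ = μ₂
H₁: μ₁ ≠ μ₂
df = n₁ + n₂ - 2 = 41
Pooled variance s_p² = [(n₁-1)s₁² + (n₂-1)s₂²] / (n₁ + n₂ - 2) = [(26)(14.48²) + (15)(8.57²)] / 41 = 159.8318
SE = √(s_p²(1/n₁ + 1/n₂)) = √(159.8318 × (1/27 + 1/16)) = 3.9886
t = (x̄₁ - x̄₂) / SE = (68.86 - 67.50) / 3.9886 = 1.36 / 3.9886 = 0.341
p-value = 0.7349

Since p-value > α = 0.05, we fail to reject H₀.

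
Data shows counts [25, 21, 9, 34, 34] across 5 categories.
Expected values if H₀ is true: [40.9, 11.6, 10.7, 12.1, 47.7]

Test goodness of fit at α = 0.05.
Chi-square goodness of fit test:
H₀: observed counts match expected distribution
H₁: observed counts differ from expected distribution
df = k - 1 = 4
χ² = Σ(O - E)²/E
   = (25 - 40.9)²/40.9 + (21 - 11.6)²/11.6 + (9 - 10.7)²/10.7 + (34 - 12.1)²/12.1 + (34 - 47.7)²/47.7
   = 6.181 + 7.617 + 0.270 + 39.637 + 3.935
   = 57.64
p-value < 0.0001

Since p-value < α = 0.05, we reject H₀.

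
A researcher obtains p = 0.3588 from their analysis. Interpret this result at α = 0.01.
Since p = 0.3588 > α = 0.01, fail to reject H₀.
There is insufficient evidence to reject the null hypothesis; the result is not statistically significant at the 0.01 level.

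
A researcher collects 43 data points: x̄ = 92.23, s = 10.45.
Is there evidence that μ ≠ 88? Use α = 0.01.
One-sample t-test:
H₀: μ = 88
H₁: μ ≠ 88
df = n - 1 = 42
t = (x̄ - μ₀) / (s/√n) = (92.23 - 88) / (10.45/√43) = 2.654
p-value = 0.0112

Since p-value > α = 0.01, we fail to reject H₀.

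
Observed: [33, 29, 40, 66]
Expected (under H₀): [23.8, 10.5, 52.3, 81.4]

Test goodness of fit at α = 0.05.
Chi-square goodness of fit test:
H₀: observed counts match expected distribution
H₁: observed counts differ from expected distribution
df = k - 1 = 3
χ² = Σ(O - E)²/E
   = (33 - 23.8)²/23.8 + (29 - 10.5)²/10.5 + (40 - 52.3)²/52.3 + (66 - 81.4)²/81.4
   = 3.556 + 32.595 + 2.893 + 2.914
   = 41.96
p-value < 0.0001

Since p-value < α = 0.05, we reject H₀.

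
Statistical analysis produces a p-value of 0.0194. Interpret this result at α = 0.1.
Since p = 0.0194 < α = 0.1, reject H₀.
There is sufficient evidence to reject the null hypothesis; the result is statistically significant at the 0.1 level.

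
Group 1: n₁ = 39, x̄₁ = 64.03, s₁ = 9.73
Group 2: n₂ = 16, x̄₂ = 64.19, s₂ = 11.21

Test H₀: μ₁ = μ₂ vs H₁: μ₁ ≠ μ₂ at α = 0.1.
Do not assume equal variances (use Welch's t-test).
Welch's two-sample t-test:
H₀: μ₁ = μ₂
H₁: μ₁ ≠ μ₂
s₁²/n₁ = 9.73²/39 = 2.4275,  s₂²/n₂ = 11.21²/16 = 7.8540
SE = √(s₁²/n₁ + s₂²/n₂) = √(2.4275 + 7.8540) = 3.2065
df (Welch-Satterthwaite) = (s₁²/n₁ + s₂²/n₂)² / [(s₁²/n₁)²/(n₁-1) + (s₂²/n₂)²/(n₂-1)] ≈ 24.77
t = (x̄₁ - x̄₂) / SE = (64.03 - 64.19) / 3.2065 = -0.16 / 3.2065 = -0.050
p-value = 0.9606

Since p-value > α = 0.1, we fail to reject H₀.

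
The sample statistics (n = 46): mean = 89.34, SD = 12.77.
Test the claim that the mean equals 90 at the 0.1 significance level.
One-sample t-test:
H₀: μ = 90
H₁: μ ≠ 90
df = n - 1 = 45
t = (x̄ - μ₀) / (s/√n) = (89.34 - 90) / (12.77/√46) = -0.351
p-value = 0.7276

Since p-value > α = 0.1, we fail to reject H₀.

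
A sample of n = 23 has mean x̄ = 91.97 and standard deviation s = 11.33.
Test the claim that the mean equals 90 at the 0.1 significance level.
One-sample t-test:
H₀: μ = 90
H₁: μ ≠ 90
df = n - 1 = 22
t = (x̄ - μ₀) / (s/√n) = (91.97 - 90) / (11.33/√23) = 0.834
p-value = 0.4133

Since p-value > α = 0.1, we fail to reject H₀.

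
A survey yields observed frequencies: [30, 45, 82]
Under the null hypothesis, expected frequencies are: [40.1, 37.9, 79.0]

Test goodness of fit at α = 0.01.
Chi-square goodness of fit test:
H₀: observed counts match expected distribution
H₁: observed counts differ from expected distribution
df = k - 1 = 2
χ² = Σ(O - E)²/E
   = (30 - 40.1)²/40.1 + (45 - 37.9)²/37.9 + (82 - 79.0)²/79.0
   = 2.544 + 1.330 + 0.114
   = 3.99
p-value = 0.1362

Since p-value > α = 0.01, we fail to reject H₀.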